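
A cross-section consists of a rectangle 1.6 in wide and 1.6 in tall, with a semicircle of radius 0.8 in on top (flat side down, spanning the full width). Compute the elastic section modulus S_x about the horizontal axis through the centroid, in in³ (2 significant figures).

Decompose the section into non-overlapping parts with the origin at the bottom-left of its bounding rectangle.
Rectangular body: 1.6 × 1.6, A = 2.56 in², y = 0.8 in, Ī = 0.5461 in⁴.
Semicircular cap: semicircle r = 0.8, A = 1.005 in², y = 1.94 in, Ī = 0.04496 in⁴.
Centroid: ȳ = ΣA·y / ΣA = 1.121 in.
Transfer each piece to the horizontal axis through the centroid using Ī + A·d² with d = y − 1.121:
  rectangular body: d = -0.3213 in → contributes +0.8104 in⁴
  semicircular cap: d = 0.8182 in → contributes +0.718 in⁴
Total I = 1.528 in⁴.
Extreme fibre distance c = 1.279 in; S = I/c = 1.195 in³.

S_x ≈ 1.2 in³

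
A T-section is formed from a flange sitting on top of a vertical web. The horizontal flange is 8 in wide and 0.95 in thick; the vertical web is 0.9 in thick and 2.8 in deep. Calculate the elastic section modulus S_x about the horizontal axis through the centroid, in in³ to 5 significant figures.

Decompose the section into non-overlapping parts with the origin at the bottom-left of its bounding rectangle.
Flange: 8 × 0.95, A = 7.6 in², y = 3.275 in, Ī = 0.5715833 in⁴.
Web: 0.9 × 2.8, A = 2.52 in², y = 1.4 in, Ī = 1.6464 in⁴.
Centroid: ȳ = ΣA·y / ΣA = 2.808103 in.
Transfer each piece to the horizontal axis through the centroid using Ī + A·d² with d = y − 2.808103:
  flange: d = 0.4668972 in → contributes +2.22833 in⁴
  web: d = -1.408103 in → contributes +6.642939 in⁴
Total I = 8.871269 in⁴.
Extreme fibre distance c = 2.808103 in; S = I/c = 3.159168 in³.

S_x ≈ 3.1592 in³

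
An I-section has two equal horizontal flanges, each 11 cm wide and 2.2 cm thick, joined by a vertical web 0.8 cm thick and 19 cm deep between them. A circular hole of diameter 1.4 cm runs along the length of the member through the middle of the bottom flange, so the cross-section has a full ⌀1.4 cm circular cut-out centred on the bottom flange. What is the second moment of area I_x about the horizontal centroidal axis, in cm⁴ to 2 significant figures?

Break the section into simple shapes (no overlaps), measuring from the bottom-left corner of the bounding box.
Bottom flange: 11 × 2.2, A = 24.2 cm², y = 1.1 cm, Ī = 9.761 cm⁴.
Web: 0.8 × 19, A = 15.2 cm², y = 11.7 cm, Ī = 457.3 cm⁴.
Top flange: 11 × 2.2, A = 24.2 cm², y = 22.3 cm, Ī = 9.761 cm⁴.
Hole (subtracted): ⌀1.4, A = 1.539 cm², y = 1.1 cm, Ī = 0.1886 cm⁴.
Centroid: ȳ = ΣA·y / ΣA = 11.96 cm.
Transfer each piece to the horizontal centroidal axis using Ī + A·d² with d = y − 11.96:
  bottom flange: d = -10.86 cm → contributes +2 865 cm⁴
  web: d = -0.2629 cm → contributes +458.3 cm⁴
  top flange: d = 10.34 cm → contributes +2 596 cm⁴
  hole: d = -10.86 cm → contributes −181.8 cm⁴
Total I = 5 738 cm⁴.

I_x ≈ 5700 cm⁴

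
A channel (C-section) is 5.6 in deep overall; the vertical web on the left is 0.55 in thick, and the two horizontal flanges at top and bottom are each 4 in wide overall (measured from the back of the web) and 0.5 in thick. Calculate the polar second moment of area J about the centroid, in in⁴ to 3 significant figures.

J ≈ 40.6 in⁴

Break the section into simple shapes (no overlaps), measuring from the bottom-left corner of the bounding box.
Web: 0.55 × 5.6, A = 3.08 in², y = 2.8 in, Ī = 8.0491 in⁴.
Top flange (beyond web): 3.45 × 0.5, A = 1.725 in², y = 5.35 in, Ī = 0.035938 in⁴.
Bottom flange (beyond web): 3.45 × 0.5, A = 1.725 in², y = 0.25 in, Ī = 0.035938 in⁴.
By symmetry the centroid is at mid-height, ȳ = 2.8 in.
Transfer each piece to the centroidal x-axis using Ī + A·d² with d = y − 2.8:
  web: d = 0 in → contributes +8.0491 in⁴
  top flange (beyond web): d = 2.55 in → contributes +11.253 in⁴
  bottom flange (beyond web): d = -2.55 in → contributes +11.253 in⁴
Total I = 30.555 in⁴.
For the y-axis: x̄ = 1.3317 in.
Repeating about the centroidal y-axis gives I_y = 10.009 in⁴.
Polar second moment: J = I_x + I_y = 40.563 in⁴.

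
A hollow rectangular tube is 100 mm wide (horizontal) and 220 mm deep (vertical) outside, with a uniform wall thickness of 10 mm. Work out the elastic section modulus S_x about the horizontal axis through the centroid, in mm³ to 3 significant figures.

Treat the section as a set of non-overlapping primitives; coordinates are from the bounding-box lower-left.
Outer rectangle: 100 × 220, A = 22 000 mm², y = 110 mm, Ī = 88 733 333 mm⁴.
Inner void (subtracted): 80 × 200, A = 16 000 mm², y = 110 mm, Ī = 53 333 333 mm⁴.
By symmetry the centroid is at mid-height, ȳ = 110 mm.
All pieces are centred on the horizontal axis through the centroid, so I = ΣĪ (holes subtracted) = 35 400 000 mm⁴.
Extreme fibre distance c = 110 mm; S = I/c = 321 818 mm³.

S_x ≈ 3.22 × 10⁵ mm³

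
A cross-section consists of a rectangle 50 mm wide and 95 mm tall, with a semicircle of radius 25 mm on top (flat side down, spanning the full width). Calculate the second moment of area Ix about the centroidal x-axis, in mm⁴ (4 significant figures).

Treat the section as a set of non-overlapping primitives; coordinates are from the bounding-box lower-left.
Rectangular body: 50 × 95, A = 4 750 mm², y = 47.5 mm, Ī = 3 572 396 mm⁴.
Semicircular cap: semicircle r = 25, A = 981.748 mm², y = 105.61 mm, Ī = 42873.8 mm⁴.
Centroid: ȳ = ΣA·y / ΣA = 57.4533 mm.
Transfer each piece to the centroidal x-axis using Ī + A·d² with d = y − 57.4533:
  rectangular body: d = -9.95328 mm → contributes +4 042 968 mm⁴
  semicircular cap: d = 48.1571 mm → contributes +2 319 646 mm⁴
Total I = 6 362 614 mm⁴.

Ix ≈ 6.363 × 10⁶ mm⁴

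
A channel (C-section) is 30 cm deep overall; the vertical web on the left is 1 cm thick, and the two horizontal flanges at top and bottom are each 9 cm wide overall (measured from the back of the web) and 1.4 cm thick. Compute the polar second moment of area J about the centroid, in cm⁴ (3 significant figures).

Break the section into simple shapes (no overlaps), measuring from the bottom-left corner of the bounding box.
Web: 1 × 30, A = 30 cm², y = 15 cm, Ī = 2 250 cm⁴.
Top flange (beyond web): 8 × 1.4, A = 11.2 cm², y = 29.3 cm, Ī = 1.8293 cm⁴.
Bottom flange (beyond web): 8 × 1.4, A = 11.2 cm², y = 0.7 cm, Ī = 1.8293 cm⁴.
By symmetry the centroid is at mid-height, ȳ = 15 cm.
Transfer each piece to the centroidal x-axis using Ī + A·d² with d = y − 15:
  web: d = 0 cm → contributes +2 250 cm⁴
  top flange (beyond web): d = 14.3 cm → contributes +2292.1 cm⁴
  bottom flange (beyond web): d = -14.3 cm → contributes +2292.1 cm⁴
Total I = 6834.2 cm⁴.
For the y-axis: x̄ = 2.4237 cm.
Repeating about the centroidal y-axis gives I_y = 381.66 cm⁴.
Polar second moment: J = I_x + I_y = 7215.9 cm⁴.

J ≈ 7220 cm⁴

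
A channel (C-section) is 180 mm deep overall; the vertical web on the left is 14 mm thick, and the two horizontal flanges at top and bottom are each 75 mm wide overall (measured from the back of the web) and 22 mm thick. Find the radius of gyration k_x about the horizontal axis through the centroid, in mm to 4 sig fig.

k_x ≈ 67.43 mm

Break the section into simple shapes (no overlaps), measuring from the bottom-left corner of the bounding box.
Web: 14 × 180, A = 2 520 mm², y = 90 mm, Ī = 6 804 000 mm⁴.
Top flange (beyond web): 61 × 22, A = 1 342 mm², y = 169 mm, Ī = 54127.3 mm⁴.
Bottom flange (beyond web): 61 × 22, A = 1 342 mm², y = 11 mm, Ī = 54127.3 mm⁴.
By symmetry the centroid is at mid-height, ȳ = 90 mm.
Transfer each piece to the horizontal axis through the centroid using Ī + A·d² with d = y − 90:
  web: d = 0 mm → contributes +6 804 000 mm⁴
  top flange (beyond web): d = 79 mm → contributes +8 429 549 mm⁴
  bottom flange (beyond web): d = -79 mm → contributes +8 429 549 mm⁴
Total I = 23 663 099 mm⁴.
Radius of gyration: k = √(I/A) = √(23 663 099 / 5 204) = 67.4322 mm.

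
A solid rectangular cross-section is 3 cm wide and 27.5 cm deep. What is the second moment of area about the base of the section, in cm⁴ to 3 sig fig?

I_base ≈ 2.08 × 10⁴ cm⁴

The section: 3 × 27.5, A = 82.5 cm², y = 13.75 cm, Ī = 5199.2 cm⁴.
Transfer it to the bottom edge using Ī + A·d² with d = y − 0:
  the section: d = 13.75 cm → contributes +20 797 cm⁴
Total I = 20 797 cm⁴.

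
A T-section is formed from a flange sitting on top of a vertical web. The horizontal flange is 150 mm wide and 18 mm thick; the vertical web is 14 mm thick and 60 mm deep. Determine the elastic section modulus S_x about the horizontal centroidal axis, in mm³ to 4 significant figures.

Decompose the section into non-overlapping parts with the origin at the bottom-left of its bounding rectangle.
Flange: 150 × 18, A = 2 700 mm², y = 69 mm, Ī = 72 900 mm⁴.
Web: 14 × 60, A = 840 mm², y = 30 mm, Ī = 252 000 mm⁴.
Centroid: ȳ = ΣA·y / ΣA = 59.7458 mm.
Transfer each piece to the horizontal centroidal axis using Ī + A·d² with d = y − 59.7458:
  flange: d = 9.25424 mm → contributes +304 130 mm⁴
  web: d = -29.7458 mm → contributes +995 241 mm⁴
Total I = 1 299 371 mm⁴.
Extreme fibre distance c = 59.7458 mm; S = I/c = 21748.3 mm³.

S_x ≈ 2.175 × 10⁴ mm³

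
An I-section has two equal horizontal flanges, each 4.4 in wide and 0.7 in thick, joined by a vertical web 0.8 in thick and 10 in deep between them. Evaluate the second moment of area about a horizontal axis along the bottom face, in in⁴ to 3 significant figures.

I_base ≈ 703 in⁴

Treat the section as a set of non-overlapping primitives; coordinates are from the bounding-box lower-left.
Bottom flange: 4.4 × 0.7, A = 3.08 in², y = 0.35 in, Ī = 0.12577 in⁴.
Web: 0.8 × 10, A = 8 in², y = 5.7 in, Ī = 66.667 in⁴.
Top flange: 4.4 × 0.7, A = 3.08 in², y = 11.05 in, Ī = 0.12577 in⁴.
Transfer each piece to the base of the section using Ī + A·d² with d = y − 0:
  bottom flange: d = 0.35 in → contributes +0.50307 in⁴
  web: d = 5.7 in → contributes +326.59 in⁴
  top flange: d = 11.05 in → contributes +376.2 in⁴
Total I = 703.29 in⁴.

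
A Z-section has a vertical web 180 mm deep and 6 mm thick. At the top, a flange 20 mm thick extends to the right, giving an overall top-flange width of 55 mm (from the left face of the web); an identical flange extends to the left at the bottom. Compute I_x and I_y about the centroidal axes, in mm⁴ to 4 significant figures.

I_x ≈ 1.553 × 10⁷ mm⁴, I_y ≈ 1.878 × 10⁶ mm⁴

Split into non-overlapping primitives; take the origin at the lower-left of the bounding box.
Web: 6 × 180, A = 1 080 mm², y = 90 mm, Ī = 2 916 000 mm⁴.
Top flange (beyond web): 49 × 20, A = 980 mm², y = 170 mm, Ī = 32666.7 mm⁴.
Bottom flange (beyond web): 49 × 20, A = 980 mm², y = 10 mm, Ī = 32666.7 mm⁴.
Centroid: ȳ = ΣA·y / ΣA = 90 mm.
Transfer each piece to the centroidal x-axis using Ī + A·d² with d = y − 90:
  web: d = 0 mm → contributes +2 916 000 mm⁴
  top flange (beyond web): d = 80 mm → contributes +6 304 667 mm⁴
  bottom flange (beyond web): d = -80 mm → contributes +6 304 667 mm⁴
Total I = 15 525 333 mm⁴.
For the y-axis: x̄ = 52 mm.
Repeating about the centroidal y-axis gives I_y = 1 877 653 mm⁴.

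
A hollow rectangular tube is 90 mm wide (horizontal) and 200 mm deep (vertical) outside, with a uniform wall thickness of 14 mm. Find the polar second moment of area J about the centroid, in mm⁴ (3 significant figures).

Split into non-overlapping primitives; take the origin at the lower-left of the bounding box.
Outer rectangle: 90 × 200, A = 18 000 mm², y = 100 mm, Ī = 60 000 000 mm⁴.
Inner void (subtracted): 62 × 172, A = 10 664 mm², y = 100 mm, Ī = 26 290 315 mm⁴.
By symmetry the centroid is at mid-height, ȳ = 100 mm.
All pieces are centred on the centroidal x-axis, so I = ΣĪ (holes subtracted) = 33 709 685 mm⁴.
Repeating about the centroidal y-axis gives I_y = 8 733 965 mm⁴.
Polar second moment: J = I_x + I_y = 42 443 651 mm⁴.

J ≈ 4.24 × 10⁷ mm⁴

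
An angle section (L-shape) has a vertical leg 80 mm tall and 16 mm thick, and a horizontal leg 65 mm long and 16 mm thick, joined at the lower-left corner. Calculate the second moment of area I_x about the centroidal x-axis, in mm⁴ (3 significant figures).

Decompose the section into non-overlapping parts with the origin at the bottom-left of its bounding rectangle.
Vertical leg: 16 × 80, A = 1 280 mm², y = 40 mm, Ī = 682 667 mm⁴.
Horizontal leg (remainder): 49 × 16, A = 784 mm², y = 8 mm, Ī = 16 725 mm⁴.
Centroid: ȳ = ΣA·y / ΣA = 27.845 mm.
Transfer each piece to the centroidal x-axis using Ī + A·d² with d = y − 27.845:
  vertical leg: d = 12.155 mm → contributes +871 780 mm⁴
  horizontal leg (remainder): d = -19.845 mm → contributes +325 482 mm⁴
Total I = 1 197 262 mm⁴.

I_x ≈ 1.20 × 10⁶ mm⁴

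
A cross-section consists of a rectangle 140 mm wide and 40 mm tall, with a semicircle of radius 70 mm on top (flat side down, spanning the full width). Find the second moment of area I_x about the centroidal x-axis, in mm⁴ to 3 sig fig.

Decompose the section into non-overlapping parts with the origin at the bottom-left of its bounding rectangle.
Rectangular body: 140 × 40, A = 5 600 mm², y = 20 mm, Ī = 746 667 mm⁴.
Semicircular cap: semicircle r = 70, A = 7696.9 mm², y = 69.709 mm, Ī = 2 635 265 mm⁴.
Centroid: ȳ = ΣA·y / ΣA = 48.774 mm.
Transfer each piece to the centroidal x-axis using Ī + A·d² with d = y − 48.774:
  rectangular body: d = -28.774 mm → contributes +5 383 139 mm⁴
  semicircular cap: d = 20.935 mm → contributes +6 008 602 mm⁴
Total I = 11 391 741 mm⁴.

I_x ≈ 1.14 × 10⁷ mm⁴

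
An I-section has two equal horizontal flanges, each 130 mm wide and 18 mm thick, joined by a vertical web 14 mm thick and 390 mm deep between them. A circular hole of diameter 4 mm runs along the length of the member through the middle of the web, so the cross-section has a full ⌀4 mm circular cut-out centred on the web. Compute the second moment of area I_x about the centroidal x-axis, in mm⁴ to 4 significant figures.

Decompose the section into non-overlapping parts with the origin at the bottom-left of its bounding rectangle.
Bottom flange: 130 × 18, A = 2 340 mm², y = 9 mm, Ī = 63 180 mm⁴.
Web: 14 × 390, A = 5 460 mm², y = 213 mm, Ī = 69 205 500 mm⁴.
Top flange: 130 × 18, A = 2 340 mm², y = 417 mm, Ī = 63 180 mm⁴.
Hole (subtracted): ⌀4, A = 12.5664 mm², y = 213 mm, Ī = 12.5664 mm⁴.
By symmetry the centroid is at mid-height, ȳ = 213 mm.
Transfer each piece to the centroidal x-axis using Ī + A·d² with d = y − 213:
  bottom flange: d = -204 mm → contributes +97 444 620 mm⁴
  web: d = 0 mm → contributes +69 205 500 mm⁴
  top flange: d = 204 mm → contributes +97 444 620 mm⁴
  hole: d = 0 mm → contributes −12.5664 mm⁴
Total I = 264 094 727 mm⁴.

I_x ≈ 2.641 × 10⁸ mm⁴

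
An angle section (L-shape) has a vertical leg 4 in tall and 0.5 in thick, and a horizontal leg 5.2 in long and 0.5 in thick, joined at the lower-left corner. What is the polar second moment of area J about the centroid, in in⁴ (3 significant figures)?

Break the section into simple shapes (no overlaps), measuring from the bottom-left corner of the bounding box.
Vertical leg: 0.5 × 4, A = 2 in², y = 2 in, Ī = 2.6667 in⁴.
Horizontal leg (remainder): 4.7 × 0.5, A = 2.35 in², y = 0.25 in, Ī = 0.048958 in⁴.
Centroid: ȳ = ΣA·y / ΣA = 1.0546 in.
Transfer each piece to the centroidal x-axis using Ī + A·d² with d = y − 1.0546:
  vertical leg: d = 0.9454 in → contributes +4.4542 in⁴
  horizontal leg (remainder): d = -0.8046 in → contributes +1.5703 in⁴
Total I = 6.0245 in⁴.
For the y-axis: x̄ = 1.6546 in.
Repeating about the centroidal y-axis gives I_y = 11.672 in⁴.
Polar second moment: J = I_x + I_y = 17.696 in⁴.

J ≈ 17.7 in⁴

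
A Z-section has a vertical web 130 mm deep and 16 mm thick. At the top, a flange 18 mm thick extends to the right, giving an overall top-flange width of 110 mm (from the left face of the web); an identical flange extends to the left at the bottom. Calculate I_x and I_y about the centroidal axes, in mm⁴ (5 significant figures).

Treat the section as a set of non-overlapping primitives; coordinates are from the bounding-box lower-left.
Web: 16 × 130, A = 2 080 mm², y = 65 mm, Ī = 2 929 333 mm⁴.
Top flange (beyond web): 94 × 18, A = 1 692 mm², y = 121 mm, Ī = 45 684 mm⁴.
Bottom flange (beyond web): 94 × 18, A = 1 692 mm², y = 9 mm, Ī = 45 684 mm⁴.
Centroid: ȳ = ΣA·y / ΣA = 65 mm.
Transfer each piece to the centroidal x-axis using Ī + A·d² with d = y − 65:
  web: d = 0 mm → contributes +2 929 333 mm⁴
  top flange (beyond web): d = 56 mm → contributes +5 351 796 mm⁴
  bottom flange (beyond web): d = -56 mm → contributes +5 351 796 mm⁴
Total I = 13 632 925 mm⁴.
For the y-axis: x̄ = 102 mm.
Repeating about the centroidal y-axis gives I_y = 12 772 725 mm⁴.

I_x ≈ 1.3633 × 10⁷ mm⁴, I_y ≈ 1.2773 × 10⁷ mm⁴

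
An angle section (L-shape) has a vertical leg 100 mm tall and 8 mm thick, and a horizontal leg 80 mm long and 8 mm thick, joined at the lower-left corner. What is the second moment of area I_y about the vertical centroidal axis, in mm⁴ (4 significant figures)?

I_y ≈ 7.889 × 10⁵ mm⁴

Treat the section as a set of non-overlapping primitives; coordinates are from the bounding-box lower-left.
Vertical leg: 8 × 100, A = 800 mm², x = 4 mm, Ī = 4266.67 mm⁴.
Horizontal leg (remainder): 72 × 8, A = 576 mm², x = 44 mm, Ī = 248 832 mm⁴.
Centroid: x̄ = ΣA·x / ΣA = 20.7442 mm.
Transfer each piece to the vertical centroidal axis using Ī + A·d² with d = x − 20.7442:
  vertical leg: d = -16.7442 mm → contributes +228 561 mm⁴
  horizontal leg (remainder): d = 23.2558 mm → contributes +560 352 mm⁴
Total I = 788 913 mm⁴.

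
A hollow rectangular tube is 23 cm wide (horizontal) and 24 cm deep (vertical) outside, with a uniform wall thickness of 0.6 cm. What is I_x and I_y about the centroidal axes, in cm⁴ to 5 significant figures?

I_x ≈ 4964.2 cm⁴, I_y ≈ 4649.6 cm⁴

Decompose the section into non-overlapping parts with the origin at the bottom-left of its bounding rectangle.
Outer rectangle: 23 × 24, A = 552 cm², y = 12 cm, Ī = 26 496 cm⁴.
Inner void (subtracted): 21.8 × 22.8, A = 497.04 cm², y = 12 cm, Ī = 21531.77 cm⁴.
By symmetry the centroid is at mid-height, ȳ = 12 cm.
All pieces are centred on the centroidal x-axis, so I = ΣĪ (holes subtracted) = 4964.227 cm⁴.
Repeating about the centroidal y-axis gives I_y = 4649.559 cm⁴.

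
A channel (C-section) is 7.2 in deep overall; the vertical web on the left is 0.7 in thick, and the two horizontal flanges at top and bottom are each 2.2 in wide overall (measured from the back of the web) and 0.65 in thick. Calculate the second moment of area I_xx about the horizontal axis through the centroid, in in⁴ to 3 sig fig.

I_xx ≈ 42.8 in⁴

Decompose the section into non-overlapping parts with the origin at the bottom-left of its bounding rectangle.
Web: 0.7 × 7.2, A = 5.04 in², y = 3.6 in, Ī = 21.773 in⁴.
Top flange (beyond web): 1.5 × 0.65, A = 0.975 in², y = 6.875 in, Ī = 0.034328 in⁴.
Bottom flange (beyond web): 1.5 × 0.65, A = 0.975 in², y = 0.325 in, Ī = 0.034328 in⁴.
By symmetry the centroid is at mid-height, ȳ = 3.6 in.
Transfer each piece to the horizontal axis through the centroid using Ī + A·d² with d = y − 3.6:
  web: d = 0 in → contributes +21.773 in⁴
  top flange (beyond web): d = 3.275 in → contributes +10.492 in⁴
  bottom flange (beyond web): d = -3.275 in → contributes +10.492 in⁴
Total I = 42.756 in⁴.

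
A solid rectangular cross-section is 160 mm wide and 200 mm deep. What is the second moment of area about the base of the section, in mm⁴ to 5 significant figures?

I_base ≈ 4.2667 × 10⁸ mm⁴

The section: 160 × 200, A = 32 000 mm², y = 100 mm, Ī = 106 666 667 mm⁴.
Transfer it to a horizontal axis along the bottom face using Ī + A·d² with d = y − 0:
  the section: d = 100 mm → contributes +426 666 667 mm⁴
Total I = 426 666 667 mm⁴.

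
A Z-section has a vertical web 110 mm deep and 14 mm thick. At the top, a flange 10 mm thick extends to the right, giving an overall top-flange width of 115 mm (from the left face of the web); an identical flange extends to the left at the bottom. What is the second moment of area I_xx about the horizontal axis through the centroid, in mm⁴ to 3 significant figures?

I_xx ≈ 6.62 × 10⁶ mm⁴

Decompose the section into non-overlapping parts with the origin at the bottom-left of its bounding rectangle.
Web: 14 × 110, A = 1 540 mm², y = 55 mm, Ī = 1 552 833 mm⁴.
Top flange (beyond web): 101 × 10, A = 1 010 mm², y = 105 mm, Ī = 8416.7 mm⁴.
Bottom flange (beyond web): 101 × 10, A = 1 010 mm², y = 5 mm, Ī = 8416.7 mm⁴.
Centroid: ȳ = ΣA·y / ΣA = 55 mm.
Transfer each piece to the horizontal axis through the centroid using Ī + A·d² with d = y − 55:
  web: d = 0 mm → contributes +1 552 833 mm⁴
  top flange (beyond web): d = 50 mm → contributes +2 533 417 mm⁴
  bottom flange (beyond web): d = -50 mm → contributes +2 533 417 mm⁴
Total I = 6 619 667 mm⁴.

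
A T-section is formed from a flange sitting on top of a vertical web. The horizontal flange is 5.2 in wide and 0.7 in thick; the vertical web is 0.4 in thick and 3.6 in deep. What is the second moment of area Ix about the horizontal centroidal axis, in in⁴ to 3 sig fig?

Ix ≈ 6.47 in⁴

Break the section into simple shapes (no overlaps), measuring from the bottom-left corner of the bounding box.
Flange: 5.2 × 0.7, A = 3.64 in², y = 3.95 in, Ī = 0.14863 in⁴.
Web: 0.4 × 3.6, A = 1.44 in², y = 1.8 in, Ī = 1.5552 in⁴.
Centroid: ȳ = ΣA·y / ΣA = 3.3406 in.
Transfer each piece to the horizontal centroidal axis using Ī + A·d² with d = y − 3.3406:
  flange: d = 0.60945 in → contributes +1.5006 in⁴
  web: d = -1.5406 in → contributes +4.9727 in⁴
Total I = 6.4734 in⁴.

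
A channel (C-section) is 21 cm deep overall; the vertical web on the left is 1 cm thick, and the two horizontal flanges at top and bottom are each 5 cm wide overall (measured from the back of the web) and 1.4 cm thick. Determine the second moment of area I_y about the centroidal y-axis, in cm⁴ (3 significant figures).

I_y ≈ 62.3 cm⁴

Decompose the section into non-overlapping parts with the origin at the bottom-left of its bounding rectangle.
Web: 1 × 21, A = 21 cm², x = 0.5 cm, Ī = 1.75 cm⁴.
Top flange (beyond web): 4 × 1.4, A = 5.6 cm², x = 3 cm, Ī = 7.4667 cm⁴.
Bottom flange (beyond web): 4 × 1.4, A = 5.6 cm², x = 3 cm, Ī = 7.4667 cm⁴.
Centroid: x̄ = ΣA·x / ΣA = 1.3696 cm.
Transfer each piece to the centroidal y-axis using Ī + A·d² with d = x − 1.3696:
  web: d = -0.86957 cm → contributes +17.629 cm⁴
  top flange (beyond web): d = 1.6304 cm → contributes +22.353 cm⁴
  bottom flange (beyond web): d = 1.6304 cm → contributes +22.353 cm⁴
Total I = 62.336 cm⁴.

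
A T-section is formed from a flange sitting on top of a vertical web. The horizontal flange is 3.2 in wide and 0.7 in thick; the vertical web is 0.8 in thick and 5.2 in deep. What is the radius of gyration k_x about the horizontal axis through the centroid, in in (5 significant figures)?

Treat the section as a set of non-overlapping primitives; coordinates are from the bounding-box lower-left.
Flange: 3.2 × 0.7, A = 2.24 in², y = 5.55 in, Ī = 0.09146667 in⁴.
Web: 0.8 × 5.2, A = 4.16 in², y = 2.6 in, Ī = 9.373867 in⁴.
Centroid: ȳ = ΣA·y / ΣA = 3.6325 in.
Transfer each piece to the horizontal axis through the centroid using Ī + A·d² with d = y − 3.6325:
  flange: d = 1.9175 in → contributes +8.327513 in⁴
  web: d = -1.0325 in → contributes +13.80866 in⁴
Total I = 22.13617 in⁴.
Radius of gyration: k = √(I/A) = √(22.13617 / 6.4) = 1.859779 in.

k_x ≈ 1.8598 in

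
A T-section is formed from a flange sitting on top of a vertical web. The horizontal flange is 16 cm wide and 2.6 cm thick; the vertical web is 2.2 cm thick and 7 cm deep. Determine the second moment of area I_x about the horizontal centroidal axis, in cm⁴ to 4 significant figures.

I_x ≈ 345.3 cm⁴

Decompose the section into non-overlapping parts with the origin at the bottom-left of its bounding rectangle.
Flange: 16 × 2.6, A = 41.6 cm², y = 8.3 cm, Ī = 23.4347 cm⁴.
Web: 2.2 × 7, A = 15.4 cm², y = 3.5 cm, Ī = 62.8833 cm⁴.
Centroid: ȳ = ΣA·y / ΣA = 7.00316 cm.
Transfer each piece to the horizontal centroidal axis using Ī + A·d² with d = y − 7.00316:
  flange: d = 1.29684 cm → contributes +93.3975 cm⁴
  web: d = -3.50316 cm → contributes +251.874 cm⁴
Total I = 345.271 cm⁴.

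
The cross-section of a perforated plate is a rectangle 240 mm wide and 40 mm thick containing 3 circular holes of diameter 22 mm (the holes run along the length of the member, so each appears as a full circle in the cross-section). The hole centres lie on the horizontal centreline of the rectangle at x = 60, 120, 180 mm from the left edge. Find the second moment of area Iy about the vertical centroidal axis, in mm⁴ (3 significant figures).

Split into non-overlapping primitives; take the origin at the lower-left of the bounding box.
Plate: 240 × 40, A = 9 600 mm², x = 120 mm, Ī = 46 080 000 mm⁴.
Hole 1 (subtracted): ⌀22, A = 380.13 mm², x = 60 mm, Ī = 11 499 mm⁴.
Hole 2 (subtracted): ⌀22, A = 380.13 mm², x = 120 mm, Ī = 11 499 mm⁴.
Hole 3 (subtracted): ⌀22, A = 380.13 mm², x = 180 mm, Ī = 11 499 mm⁴.
By symmetry the centroid is at mid-width, x̄ = 120 mm.
Transfer each piece to the vertical centroidal axis using Ī + A·d² with d = x − 120:
  plate: d = 0 mm → contributes +46 080 000 mm⁴
  hole 1: d = -60 mm → contributes −1 379 977 mm⁴
  hole 2: d = 0 mm → contributes −11 499 mm⁴
  hole 3: d = 60 mm → contributes −1 379 977 mm⁴
Total I = 43 308 547 mm⁴.

Iy ≈ 4.33 × 10⁷ mm⁴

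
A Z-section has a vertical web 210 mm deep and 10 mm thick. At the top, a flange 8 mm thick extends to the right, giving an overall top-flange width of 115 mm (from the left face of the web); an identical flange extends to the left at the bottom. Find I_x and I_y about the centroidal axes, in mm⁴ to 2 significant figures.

Break the section into simple shapes (no overlaps), measuring from the bottom-left corner of the bounding box.
Web: 10 × 210, A = 2 100 mm², y = 105 mm, Ī = 7 717 500 mm⁴.
Top flange (beyond web): 105 × 8, A = 840 mm², y = 206 mm, Ī = 4 480 mm⁴.
Bottom flange (beyond web): 105 × 8, A = 840 mm², y = 4 mm, Ī = 4 480 mm⁴.
Centroid: ȳ = ΣA·y / ΣA = 105 mm.
Transfer each piece to the centroidal x-axis using Ī + A·d² with d = y − 105:
  web: d = 0 mm → contributes +7 717 500 mm⁴
  top flange (beyond web): d = 101 mm → contributes +8 573 320 mm⁴
  bottom flange (beyond web): d = -101 mm → contributes +8 573 320 mm⁴
Total I = 24 864 140 mm⁴.
For the y-axis: x̄ = 110 mm.
Repeating about the centroidal y-axis gives I_y = 7 115 500 mm⁴.

I_x ≈ 2.5 × 10⁷ mm⁴, I_y ≈ 7.1 × 10⁶ mm⁴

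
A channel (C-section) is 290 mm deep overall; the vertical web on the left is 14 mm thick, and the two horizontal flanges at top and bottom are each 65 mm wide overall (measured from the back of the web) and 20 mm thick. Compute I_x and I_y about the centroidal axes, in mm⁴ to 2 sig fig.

I_x ≈ 6.6 × 10⁷ mm⁴, I_y ≈ 1.9 × 10⁶ mm⁴

Break the section into simple shapes (no overlaps), measuring from the bottom-left corner of the bounding box.
Web: 14 × 290, A = 4 060 mm², y = 145 mm, Ī = 28 453 833 mm⁴.
Top flange (beyond web): 51 × 20, A = 1 020 mm², y = 280 mm, Ī = 34 000 mm⁴.
Bottom flange (beyond web): 51 × 20, A = 1 020 mm², y = 10 mm, Ī = 34 000 mm⁴.
By symmetry the centroid is at mid-height, ȳ = 145 mm.
Transfer each piece to the centroidal x-axis using Ī + A·d² with d = y − 145:
  web: d = 0 mm → contributes +28 453 833 mm⁴
  top flange (beyond web): d = 135 mm → contributes +18 623 500 mm⁴
  bottom flange (beyond web): d = -135 mm → contributes +18 623 500 mm⁴
Total I = 65 700 833 mm⁴.
For the y-axis: x̄ = 17.87 mm.
Repeating about the centroidal y-axis gives I_y = 1 942 628 mm⁴.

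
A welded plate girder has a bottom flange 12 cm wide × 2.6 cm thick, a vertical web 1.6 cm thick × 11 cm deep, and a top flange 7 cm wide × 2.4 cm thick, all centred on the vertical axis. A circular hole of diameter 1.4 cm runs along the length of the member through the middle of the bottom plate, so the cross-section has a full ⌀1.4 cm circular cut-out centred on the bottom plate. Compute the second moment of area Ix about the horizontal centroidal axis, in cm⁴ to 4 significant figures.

Treat the section as a set of non-overlapping primitives; coordinates are from the bounding-box lower-left.
Bottom plate: 12 × 2.6, A = 31.2 cm², y = 1.3 cm, Ī = 17.576 cm⁴.
Web plate: 1.6 × 11, A = 17.6 cm², y = 8.1 cm, Ī = 177.467 cm⁴.
Top plate: 7 × 2.4, A = 16.8 cm², y = 14.8 cm, Ī = 8.064 cm⁴.
Hole (subtracted): ⌀1.4, A = 1.53938 cm², y = 1.3 cm, Ī = 0.188574 cm⁴.
Centroid: ȳ = ΣA·y / ΣA = 6.70863 cm.
Transfer each piece to the horizontal centroidal axis using Ī + A·d² with d = y − 6.70863:
  bottom plate: d = -5.40863 cm → contributes +930.277 cm⁴
  web plate: d = 1.39137 cm → contributes +211.539 cm⁴
  top plate: d = 8.09137 cm → contributes +1107.97 cm⁴
  hole: d = -5.40863 cm → contributes −45.2204 cm⁴
Total I = 2204.56 cm⁴.

Ix ≈ 2205 cm⁴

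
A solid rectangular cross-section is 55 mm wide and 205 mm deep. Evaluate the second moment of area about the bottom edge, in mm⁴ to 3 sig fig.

I_base ≈ 1.58 × 10⁸ mm⁴

The section: 55 × 205, A = 11 275 mm², y = 102.5 mm, Ī = 39 485 990 mm⁴.
Transfer it to a horizontal axis along the bottom face using Ī + A·d² with d = y − 0:
  the section: d = 102.5 mm → contributes +157 943 958 mm⁴
Total I = 157 943 958 mm⁴.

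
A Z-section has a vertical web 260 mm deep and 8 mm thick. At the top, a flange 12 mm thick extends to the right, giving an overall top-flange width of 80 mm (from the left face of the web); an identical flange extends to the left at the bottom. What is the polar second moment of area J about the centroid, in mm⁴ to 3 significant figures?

Decompose the section into non-overlapping parts with the origin at the bottom-left of its bounding rectangle.
Web: 8 × 260, A = 2 080 mm², y = 130 mm, Ī = 11 717 333 mm⁴.
Top flange (beyond web): 72 × 12, A = 864 mm², y = 254 mm, Ī = 10 368 mm⁴.
Bottom flange (beyond web): 72 × 12, A = 864 mm², y = 6 mm, Ī = 10 368 mm⁴.
Centroid: ȳ = ΣA·y / ΣA = 130 mm.
Transfer each piece to the centroidal x-axis using Ī + A·d² with d = y − 130:
  web: d = 0 mm → contributes +11 717 333 mm⁴
  top flange (beyond web): d = 124 mm → contributes +13 295 232 mm⁴
  bottom flange (beyond web): d = -124 mm → contributes +13 295 232 mm⁴
Total I = 38 307 797 mm⁴.
For the y-axis: x̄ = 76 mm.
Repeating about the centroidal y-axis gives I_y = 3 522 389 mm⁴.
Polar second moment: J = I_x + I_y = 41 830 187 mm⁴.

J ≈ 4.18 × 10⁷ mm⁴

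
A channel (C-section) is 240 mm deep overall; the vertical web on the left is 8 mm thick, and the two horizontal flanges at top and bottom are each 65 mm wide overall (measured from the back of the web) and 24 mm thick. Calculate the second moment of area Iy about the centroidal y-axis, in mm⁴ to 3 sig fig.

Iy ≈ 1.94 × 10⁶ mm⁴

Treat the section as a set of non-overlapping primitives; coordinates are from the bounding-box lower-left.
Web: 8 × 240, A = 1 920 mm², x = 4 mm, Ī = 10 240 mm⁴.
Top flange (beyond web): 57 × 24, A = 1 368 mm², x = 36.5 mm, Ī = 370 386 mm⁴.
Bottom flange (beyond web): 57 × 24, A = 1 368 mm², x = 36.5 mm, Ī = 370 386 mm⁴.
Centroid: x̄ = ΣA·x / ΣA = 23.098 mm.
Transfer each piece to the centroidal y-axis using Ī + A·d² with d = x − 23.098:
  web: d = -19.098 mm → contributes +710 524 mm⁴
  top flange (beyond web): d = 13.402 mm → contributes +616 100 mm⁴
  bottom flange (beyond web): d = 13.402 mm → contributes +616 100 mm⁴
Total I = 1 942 723 mm⁴.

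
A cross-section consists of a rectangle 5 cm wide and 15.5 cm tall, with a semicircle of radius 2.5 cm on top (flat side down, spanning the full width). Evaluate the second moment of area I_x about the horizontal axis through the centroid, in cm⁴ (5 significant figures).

I_x ≈ 2232.4 cm⁴

Treat the section as a set of non-overlapping primitives; coordinates are from the bounding-box lower-left.
Rectangular body: 5 × 15.5, A = 77.5 cm², y = 7.75 cm, Ī = 1551.615 cm⁴.
Semicircular cap: semicircle r = 2.5, A = 9.817477 cm², y = 16.56103 cm, Ī = 4.287381 cm⁴.
Centroid: ȳ = ΣA·y / ΣA = 8.740662 cm.
Transfer each piece to the horizontal axis through the centroid using Ī + A·d² with d = y − 8.740662:
  rectangular body: d = -0.9906621 cm → contributes +1627.674 cm⁴
  semicircular cap: d = 7.820371 cm → contributes +604.7066 cm⁴
Total I = 2232.381 cm⁴.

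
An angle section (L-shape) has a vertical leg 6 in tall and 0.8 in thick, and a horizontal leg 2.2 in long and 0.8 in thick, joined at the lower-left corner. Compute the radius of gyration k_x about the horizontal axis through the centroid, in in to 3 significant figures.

Split into non-overlapping primitives; take the origin at the lower-left of the bounding box.
Vertical leg: 0.8 × 6, A = 4.8 in², y = 3 in, Ī = 14.4 in⁴.
Horizontal leg (remainder): 1.4 × 0.8, A = 1.12 in², y = 0.4 in, Ī = 0.059733 in⁴.
Centroid: ȳ = ΣA·y / ΣA = 2.5081 in.
Transfer each piece to the horizontal axis through the centroid using Ī + A·d² with d = y − 2.5081:
  vertical leg: d = 0.49189 in → contributes +15.561 in⁴
  horizontal leg (remainder): d = -2.1081 in → contributes +5.0371 in⁴
Total I = 20.599 in⁴.
Radius of gyration: k = √(I/A) = √(20.599 / 5.92) = 1.8653 in.

k_x ≈ 1.87 in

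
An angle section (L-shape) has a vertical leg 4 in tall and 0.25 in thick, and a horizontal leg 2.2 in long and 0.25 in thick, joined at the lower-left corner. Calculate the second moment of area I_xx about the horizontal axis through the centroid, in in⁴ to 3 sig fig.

I_xx ≈ 2.49 in⁴

Break the section into simple shapes (no overlaps), measuring from the bottom-left corner of the bounding box.
Vertical leg: 0.25 × 4, A = 1 in², y = 2 in, Ī = 1.3333 in⁴.
Horizontal leg (remainder): 1.95 × 0.25, A = 0.4875 in², y = 0.125 in, Ī = 0.0025391 in⁴.
Centroid: ȳ = ΣA·y / ΣA = 1.3855 in.
Transfer each piece to the horizontal axis through the centroid using Ī + A·d² with d = y − 1.3855:
  vertical leg: d = 0.6145 in → contributes +1.7109 in⁴
  horizontal leg (remainder): d = -1.2605 in → contributes +0.77711 in⁴
Total I = 2.4881 in⁴.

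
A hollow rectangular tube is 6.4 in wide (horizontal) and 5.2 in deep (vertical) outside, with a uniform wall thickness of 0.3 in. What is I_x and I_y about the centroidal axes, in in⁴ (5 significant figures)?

I_x ≈ 27.945 in⁴, I_y ≈ 38.803 in⁴

Treat the section as a set of non-overlapping primitives; coordinates are from the bounding-box lower-left.
Outer rectangle: 6.4 × 5.2, A = 33.28 in², y = 2.6 in, Ī = 74.99093 in⁴.
Inner void (subtracted): 5.8 × 4.6, A = 26.68 in², y = 2.6 in, Ī = 47.04573 in⁴.
By symmetry the centroid is at mid-height, ȳ = 2.6 in.
All pieces are centred on the centroidal x-axis, so I = ΣĪ (holes subtracted) = 27.9452 in⁴.
Repeating about the centroidal y-axis gives I_y = 38.8028 in⁴.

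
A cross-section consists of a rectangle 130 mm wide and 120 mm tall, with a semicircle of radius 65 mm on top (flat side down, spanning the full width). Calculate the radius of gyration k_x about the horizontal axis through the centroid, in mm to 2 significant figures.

k_x ≈ 50 mm

Break the section into simple shapes (no overlaps), measuring from the bottom-left corner of the bounding box.
Rectangular body: 130 × 120, A = 15 600 mm², y = 60 mm, Ī = 18 720 000 mm⁴.
Semicircular cap: semicircle r = 65, A = 6 637 mm², y = 147.6 mm, Ī = 1 959 230 mm⁴.
Centroid: ȳ = ΣA·y / ΣA = 86.14 mm.
Transfer each piece to the horizontal axis through the centroid using Ī + A·d² with d = y − 86.14:
  rectangular body: d = -26.14 mm → contributes +29 380 028 mm⁴
  semicircular cap: d = 61.45 mm → contributes +27 016 649 mm⁴
Total I = 56 396 677 mm⁴.
Radius of gyration: k = √(I/A) = √(56 396 677 / 22 237) = 50.36 mm.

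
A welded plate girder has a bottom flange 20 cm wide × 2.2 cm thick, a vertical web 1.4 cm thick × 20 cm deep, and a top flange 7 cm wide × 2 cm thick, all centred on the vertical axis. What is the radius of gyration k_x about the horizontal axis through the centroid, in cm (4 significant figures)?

k_x ≈ 8.873 cm

Break the section into simple shapes (no overlaps), measuring from the bottom-left corner of the bounding box.
Bottom plate: 20 × 2.2, A = 44 cm², y = 1.1 cm, Ī = 17.7467 cm⁴.
Web plate: 1.4 × 20, A = 28 cm², y = 12.2 cm, Ī = 933.333 cm⁴.
Top plate: 7 × 2, A = 14 cm², y = 23.2 cm, Ī = 4.66667 cm⁴.
Centroid: ȳ = ΣA·y / ΣA = 8.31163 cm.
Transfer each piece to the horizontal axis through the centroid using Ī + A·d² with d = y − 8.31163:
  bottom plate: d = -7.21163 cm → contributes +2306.08 cm⁴
  web plate: d = 3.88837 cm → contributes +1356.68 cm⁴
  top plate: d = 14.8884 cm → contributes +3107.96 cm⁴
Total I = 6770.72 cm⁴.
Radius of gyration: k = √(I/A) = √(6770.72 / 86) = 8.87295 cm.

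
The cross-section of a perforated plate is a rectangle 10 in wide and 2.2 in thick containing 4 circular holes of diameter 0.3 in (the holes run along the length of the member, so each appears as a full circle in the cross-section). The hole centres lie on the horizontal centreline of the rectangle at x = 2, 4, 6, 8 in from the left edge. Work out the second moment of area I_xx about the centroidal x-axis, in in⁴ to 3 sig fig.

I_xx ≈ 8.87 in⁴

Split into non-overlapping primitives; take the origin at the lower-left of the bounding box.
Plate: 10 × 2.2, A = 22 in², y = 1.1 in, Ī = 8.8733 in⁴.
Hole 1 (subtracted): ⌀0.3, A = 0.070686 in², y = 1.1 in, Ī = 0.00039761 in⁴.
Hole 2 (subtracted): ⌀0.3, A = 0.070686 in², y = 1.1 in, Ī = 0.00039761 in⁴.
Hole 3 (subtracted): ⌀0.3, A = 0.070686 in², y = 1.1 in, Ī = 0.00039761 in⁴.
Hole 4 (subtracted): ⌀0.3, A = 0.070686 in², y = 1.1 in, Ī = 0.00039761 in⁴.
By symmetry the centroid is at mid-height, ȳ = 1.1 in.
All pieces are centred on the centroidal x-axis, so I = ΣĪ (holes subtracted) = 8.8717 in⁴.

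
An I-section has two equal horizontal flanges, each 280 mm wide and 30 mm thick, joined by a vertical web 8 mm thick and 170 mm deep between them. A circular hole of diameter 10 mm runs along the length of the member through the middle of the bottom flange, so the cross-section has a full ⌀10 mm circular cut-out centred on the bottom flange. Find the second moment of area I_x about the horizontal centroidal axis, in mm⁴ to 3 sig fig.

Split into non-overlapping primitives; take the origin at the lower-left of the bounding box.
Bottom flange: 280 × 30, A = 8 400 mm², y = 15 mm, Ī = 630 000 mm⁴.
Web: 8 × 170, A = 1 360 mm², y = 115 mm, Ī = 3 275 333 mm⁴.
Top flange: 280 × 30, A = 8 400 mm², y = 215 mm, Ī = 630 000 mm⁴.
Hole (subtracted): ⌀10, A = 78.54 mm², y = 15 mm, Ī = 490.87 mm⁴.
Centroid: ȳ = ΣA·y / ΣA = 115.43 mm.
Transfer each piece to the horizontal centroidal axis using Ī + A·d² with d = y − 115.43:
  bottom flange: d = -100.43 mm → contributes +85 361 321 mm⁴
  web: d = -0.43437 mm → contributes +3 275 590 mm⁴
  top flange: d = 99.566 mm → contributes +83 901 849 mm⁴
  hole: d = -100.43 mm → contributes −792 727 mm⁴
Total I = 171 746 033 mm⁴.

I_x ≈ 1.72 × 10⁸ mm⁴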